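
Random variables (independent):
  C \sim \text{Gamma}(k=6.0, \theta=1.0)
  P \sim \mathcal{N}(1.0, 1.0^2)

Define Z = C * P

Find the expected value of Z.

For independent RVs: E[XY] = E[X]*E[Y]
E[C] = 6
E[P] = 1
E[Z] = 6 * 1 = 6

6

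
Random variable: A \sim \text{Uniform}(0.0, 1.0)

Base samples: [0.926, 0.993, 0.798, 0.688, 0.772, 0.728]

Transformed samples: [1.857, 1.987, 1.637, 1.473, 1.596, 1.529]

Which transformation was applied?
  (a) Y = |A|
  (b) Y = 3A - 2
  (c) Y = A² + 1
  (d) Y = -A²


Checking option (c) Y = A² + 1:
  A = 0.926 -> Y = 1.857 ✓
  A = 0.993 -> Y = 1.987 ✓
  A = 0.798 -> Y = 1.637 ✓
All samples match this transformation.

(c) A² + 1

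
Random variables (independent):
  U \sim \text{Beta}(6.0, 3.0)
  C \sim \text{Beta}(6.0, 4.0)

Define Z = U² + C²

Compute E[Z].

E[Z] = E[U²] + E[C²]
E[U²] = Var(U) + E[U]² = 0.022222222 + 0.44444444 = 0.46666667
E[C²] = Var(C) + E[C]² = 0.021818182 + 0.36 = 0.38181818
E[Z] = 0.46666667 + 0.38181818 = 0.84848485

0.84848485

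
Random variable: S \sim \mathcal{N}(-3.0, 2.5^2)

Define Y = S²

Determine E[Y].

Using E[X²] = Var(X) + (E[X])²:
E[S] = -3
Var(S) = 2.5^2 = 6.25
E[S²] = 6.25 + (-3)² = 6.25 + 9 = 15.25

15.25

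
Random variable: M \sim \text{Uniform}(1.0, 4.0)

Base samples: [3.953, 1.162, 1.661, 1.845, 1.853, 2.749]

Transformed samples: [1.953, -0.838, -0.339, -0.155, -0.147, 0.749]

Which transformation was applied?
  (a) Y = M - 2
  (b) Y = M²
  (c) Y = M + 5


Checking option (a) Y = M - 2:
  M = 3.953 -> Y = 1.953 ✓
  M = 1.162 -> Y = -0.838 ✓
  M = 1.661 -> Y = -0.339 ✓
All samples match this transformation.

(a) M - 2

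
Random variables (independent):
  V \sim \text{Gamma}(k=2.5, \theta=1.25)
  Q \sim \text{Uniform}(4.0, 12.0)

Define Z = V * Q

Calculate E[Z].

For independent RVs: E[XY] = E[X]*E[Y]
E[V] = 3.125
E[Q] = 8
E[Z] = 3.125 * 8 = 25

25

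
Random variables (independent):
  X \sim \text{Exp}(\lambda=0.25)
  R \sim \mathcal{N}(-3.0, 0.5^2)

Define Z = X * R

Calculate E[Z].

For independent RVs: E[XY] = E[X]*E[Y]
E[X] = 4
E[R] = -3
E[Z] = 4 * (-3) = -12

-12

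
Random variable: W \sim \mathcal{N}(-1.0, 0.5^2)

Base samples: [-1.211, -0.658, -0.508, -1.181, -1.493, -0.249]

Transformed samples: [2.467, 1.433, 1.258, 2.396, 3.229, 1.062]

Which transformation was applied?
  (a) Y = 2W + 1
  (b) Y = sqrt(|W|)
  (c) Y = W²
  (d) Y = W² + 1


Checking option (d) Y = W² + 1:
  W = -1.211 -> Y = 2.467 ✓
  W = -0.658 -> Y = 1.433 ✓
  W = -0.508 -> Y = 1.258 ✓
All samples match this transformation.

(d) W² + 1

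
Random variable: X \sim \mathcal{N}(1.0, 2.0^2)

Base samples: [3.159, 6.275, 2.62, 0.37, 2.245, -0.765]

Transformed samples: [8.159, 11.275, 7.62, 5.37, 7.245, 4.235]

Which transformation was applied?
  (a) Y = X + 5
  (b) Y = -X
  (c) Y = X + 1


Checking option (a) Y = X + 5:
  X = 3.159 -> Y = 8.159 ✓
  X = 6.275 -> Y = 11.275 ✓
  X = 2.62 -> Y = 7.62 ✓
All samples match this transformation.

(a) X + 5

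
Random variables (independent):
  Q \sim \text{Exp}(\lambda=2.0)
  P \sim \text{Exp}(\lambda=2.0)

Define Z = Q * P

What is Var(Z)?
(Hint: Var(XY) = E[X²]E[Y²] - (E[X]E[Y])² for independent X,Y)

Var(XY) = E[X²]E[Y²] - (E[X]E[Y])²
E[Q] = 0.5, Var(Q) = 0.25
E[P] = 0.5, Var(P) = 0.25
E[Q²] = 0.25 + 0.5² = 0.5
E[P²] = 0.25 + 0.5² = 0.5
Var(Z) = 0.5*0.5 - (0.5*0.5)²
= 0.25 - 0.0625 = 0.1875

0.1875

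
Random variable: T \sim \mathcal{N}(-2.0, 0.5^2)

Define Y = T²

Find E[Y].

Using E[X²] = Var(X) + (E[X])²:
E[T] = -2
Var(T) = 0.5^2 = 0.25
E[T²] = 0.25 + (-2)² = 0.25 + 4 = 4.25

4.25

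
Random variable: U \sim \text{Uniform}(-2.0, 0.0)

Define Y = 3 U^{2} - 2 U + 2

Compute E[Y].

E[Y] = 3*E[U²] - 2*E[U] + 2
E[U] = -1
E[U²] = Var(U) + (E[U])² = 0.33333333 + 1 = 1.3333333
E[Y] = 3*1.3333333 - 2*(-1) + 2 = 8

8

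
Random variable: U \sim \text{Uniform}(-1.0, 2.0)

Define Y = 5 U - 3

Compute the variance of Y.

For Y = aU + b: Var(Y) = a² * Var(U)
Var(U) = (2 + 1)^2/12 = 0.75
Var(Y) = 5² * 0.75 = 25 * 0.75 = 18.75

18.75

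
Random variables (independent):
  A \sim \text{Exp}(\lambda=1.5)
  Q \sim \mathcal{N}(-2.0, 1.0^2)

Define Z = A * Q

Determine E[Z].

For independent RVs: E[XY] = E[X]*E[Y]
E[A] = 0.66666667
E[Q] = -2
E[Z] = 0.66666667 * (-2) = -1.3333333

-1.3333333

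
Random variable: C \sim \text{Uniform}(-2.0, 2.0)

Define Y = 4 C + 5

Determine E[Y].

For Y = 4C + 5:
E[Y] = 4 * E[C] + 5
E[C] = (-2 + 2)/2 = 0
E[Y] = 4 * 0 + 5 = 5

5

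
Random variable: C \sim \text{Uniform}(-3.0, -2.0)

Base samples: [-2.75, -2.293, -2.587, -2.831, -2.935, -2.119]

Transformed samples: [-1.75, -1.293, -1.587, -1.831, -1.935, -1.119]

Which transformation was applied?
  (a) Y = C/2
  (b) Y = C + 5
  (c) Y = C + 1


Checking option (c) Y = C + 1:
  C = -2.75 -> Y = -1.75 ✓
  C = -2.293 -> Y = -1.293 ✓
  C = -2.587 -> Y = -1.587 ✓
All samples match this transformation.

(c) C + 1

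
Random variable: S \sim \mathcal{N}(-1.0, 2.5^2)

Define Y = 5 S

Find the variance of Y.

For Y = aS + b: Var(Y) = a² * Var(S)
Var(S) = 2.5^2 = 6.25
Var(Y) = 5² * 6.25 = 25 * 6.25 = 156.25

156.25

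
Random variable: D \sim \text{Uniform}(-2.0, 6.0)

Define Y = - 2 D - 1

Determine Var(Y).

For Y = aD + b: Var(Y) = a² * Var(D)
Var(D) = (6 + 2)^2/12 = 5.3333333
Var(Y) = (-2)² * 5.3333333 = 4 * 5.3333333 = 21.333333

21.333333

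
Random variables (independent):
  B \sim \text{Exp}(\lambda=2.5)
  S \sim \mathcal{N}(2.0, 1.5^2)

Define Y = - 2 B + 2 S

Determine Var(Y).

For independent RVs: Var(aX + bY) = a²Var(X) + b²Var(Y)
Var(B) = 0.16
Var(S) = 2.25
Var(Y) = (-2)²*0.16 + 2²*2.25
= 4*0.16 + 4*2.25 = 9.64

9.64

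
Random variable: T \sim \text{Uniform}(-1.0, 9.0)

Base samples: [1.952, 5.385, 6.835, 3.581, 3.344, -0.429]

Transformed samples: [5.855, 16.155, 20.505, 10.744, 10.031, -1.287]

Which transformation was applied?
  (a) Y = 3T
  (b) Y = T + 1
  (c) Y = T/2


Checking option (a) Y = 3T:
  T = 1.952 -> Y = 5.855 ✓
  T = 5.385 -> Y = 16.155 ✓
  T = 6.835 -> Y = 20.505 ✓
All samples match this transformation.

(a) 3T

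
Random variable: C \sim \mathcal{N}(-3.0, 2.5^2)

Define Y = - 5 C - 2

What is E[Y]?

For Y = -5C - 2:
E[Y] = -5 * E[C] - 2
E[C] = -3.0 = -3
E[Y] = -5 * (-3) - 2 = 13

13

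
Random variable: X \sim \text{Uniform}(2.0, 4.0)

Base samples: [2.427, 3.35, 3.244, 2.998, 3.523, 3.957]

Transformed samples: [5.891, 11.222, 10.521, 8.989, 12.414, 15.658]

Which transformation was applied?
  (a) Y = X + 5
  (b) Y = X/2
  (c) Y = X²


Checking option (c) Y = X²:
  X = 2.427 -> Y = 5.891 ✓
  X = 3.35 -> Y = 11.222 ✓
  X = 3.244 -> Y = 10.521 ✓
All samples match this transformation.

(c) X²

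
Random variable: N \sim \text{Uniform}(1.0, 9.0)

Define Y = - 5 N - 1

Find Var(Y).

For Y = aN + b: Var(Y) = a² * Var(N)
Var(N) = (9 - 1)^2/12 = 5.3333333
Var(Y) = (-5)² * 5.3333333 = 25 * 5.3333333 = 133.33333

133.33333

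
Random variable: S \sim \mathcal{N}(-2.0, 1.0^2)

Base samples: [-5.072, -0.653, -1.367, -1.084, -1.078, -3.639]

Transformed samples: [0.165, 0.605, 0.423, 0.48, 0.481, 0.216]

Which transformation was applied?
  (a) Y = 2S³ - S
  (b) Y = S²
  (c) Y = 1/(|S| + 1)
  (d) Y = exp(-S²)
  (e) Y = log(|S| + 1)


Checking option (c) Y = 1/(|S| + 1):
  S = -5.072 -> Y = 0.165 ✓
  S = -0.653 -> Y = 0.605 ✓
  S = -1.367 -> Y = 0.423 ✓
All samples match this transformation.

(c) 1/(|S| + 1)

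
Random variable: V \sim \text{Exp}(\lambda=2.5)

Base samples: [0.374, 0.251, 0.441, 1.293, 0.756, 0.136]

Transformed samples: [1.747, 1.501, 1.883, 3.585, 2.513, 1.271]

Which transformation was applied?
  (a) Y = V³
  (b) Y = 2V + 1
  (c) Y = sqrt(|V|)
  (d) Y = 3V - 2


Checking option (b) Y = 2V + 1:
  V = 0.374 -> Y = 1.747 ✓
  V = 0.251 -> Y = 1.501 ✓
  V = 0.441 -> Y = 1.883 ✓
All samples match this transformation.

(b) 2V + 1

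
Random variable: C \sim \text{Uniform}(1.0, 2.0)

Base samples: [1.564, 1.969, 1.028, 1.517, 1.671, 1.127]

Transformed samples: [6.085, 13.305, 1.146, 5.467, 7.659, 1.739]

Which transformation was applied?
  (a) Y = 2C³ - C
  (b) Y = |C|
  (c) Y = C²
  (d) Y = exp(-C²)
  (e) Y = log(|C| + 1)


Checking option (a) Y = 2C³ - C:
  C = 1.564 -> Y = 6.085 ✓
  C = 1.969 -> Y = 13.305 ✓
  C = 1.028 -> Y = 1.146 ✓
All samples match this transformation.

(a) 2C³ - C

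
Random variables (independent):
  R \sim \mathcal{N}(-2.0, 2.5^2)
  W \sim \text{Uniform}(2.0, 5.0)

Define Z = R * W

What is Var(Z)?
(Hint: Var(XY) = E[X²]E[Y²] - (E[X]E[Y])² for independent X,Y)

Var(XY) = E[X²]E[Y²] - (E[X]E[Y])²
E[R] = -2, Var(R) = 6.25
E[W] = 3.5, Var(W) = 0.75
E[R²] = 6.25 + (-2)² = 10.25
E[W²] = 0.75 + 3.5² = 13
Var(Z) = 10.25*13 - (-2*3.5)²
= 133.25 - 49 = 84.25

84.25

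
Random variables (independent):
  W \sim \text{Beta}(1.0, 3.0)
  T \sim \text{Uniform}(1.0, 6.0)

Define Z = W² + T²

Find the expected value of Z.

E[Z] = E[W²] + E[T²]
E[W²] = Var(W) + E[W]² = 0.0375 + 0.0625 = 0.1
E[T²] = Var(T) + E[T]² = 2.0833333 + 12.25 = 14.333333
E[Z] = 0.1 + 14.333333 = 14.433333

14.433333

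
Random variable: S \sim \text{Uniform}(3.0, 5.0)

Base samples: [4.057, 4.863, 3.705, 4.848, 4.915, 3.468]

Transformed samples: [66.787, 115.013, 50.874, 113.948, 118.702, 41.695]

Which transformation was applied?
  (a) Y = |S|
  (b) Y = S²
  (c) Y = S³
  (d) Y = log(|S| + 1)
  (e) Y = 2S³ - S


Checking option (c) Y = S³:
  S = 4.057 -> Y = 66.787 ✓
  S = 4.863 -> Y = 115.013 ✓
  S = 3.705 -> Y = 50.874 ✓
All samples match this transformation.

(c) S³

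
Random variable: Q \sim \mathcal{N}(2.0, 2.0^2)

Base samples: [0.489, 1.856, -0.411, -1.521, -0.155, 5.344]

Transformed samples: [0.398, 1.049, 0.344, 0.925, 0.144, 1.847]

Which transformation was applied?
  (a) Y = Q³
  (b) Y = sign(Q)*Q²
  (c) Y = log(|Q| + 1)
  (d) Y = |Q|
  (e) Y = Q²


Checking option (c) Y = log(|Q| + 1):
  Q = 0.489 -> Y = 0.398 ✓
  Q = 1.856 -> Y = 1.049 ✓
  Q = -0.411 -> Y = 0.344 ✓
All samples match this transformation.

(c) log(|Q| + 1)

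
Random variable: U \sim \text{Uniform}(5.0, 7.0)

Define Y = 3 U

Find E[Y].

For Y = 3U:
E[Y] = 3 * E[U]
E[U] = (5 + 7)/2 = 6
E[Y] = 3 * 6 = 18

18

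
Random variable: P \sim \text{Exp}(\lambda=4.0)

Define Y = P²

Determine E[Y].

Using E[X²] = Var(X) + (E[X])²:
E[P] = 0.25
Var(P) = 1/4.0^2 = 0.0625
E[P²] = 0.0625 + 0.25² = 0.0625 + 0.0625 = 0.125

0.125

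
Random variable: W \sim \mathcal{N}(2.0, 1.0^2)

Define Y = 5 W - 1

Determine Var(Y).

For Y = aW + b: Var(Y) = a² * Var(W)
Var(W) = 1.0^2 = 1
Var(Y) = 5² * 1 = 25 * 1 = 25

25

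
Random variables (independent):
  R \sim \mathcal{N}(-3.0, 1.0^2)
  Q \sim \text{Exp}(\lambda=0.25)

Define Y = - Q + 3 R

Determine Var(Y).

For independent RVs: Var(aX + bY) = a²Var(X) + b²Var(Y)
Var(R) = 1
Var(Q) = 16
Var(Y) = 3²*1 + (-1)²*16
= 9*1 + 1*16 = 25

25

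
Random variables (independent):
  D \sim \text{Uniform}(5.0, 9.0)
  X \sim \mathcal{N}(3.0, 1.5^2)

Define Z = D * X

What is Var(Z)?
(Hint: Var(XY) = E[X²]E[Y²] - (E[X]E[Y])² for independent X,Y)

Var(XY) = E[X²]E[Y²] - (E[X]E[Y])²
E[D] = 7, Var(D) = 1.3333333
E[X] = 3, Var(X) = 2.25
E[D²] = 1.3333333 + 7² = 50.333333
E[X²] = 2.25 + 3² = 11.25
Var(Z) = 50.333333*11.25 - (7*3)²
= 566.25 - 441 = 125.25

125.25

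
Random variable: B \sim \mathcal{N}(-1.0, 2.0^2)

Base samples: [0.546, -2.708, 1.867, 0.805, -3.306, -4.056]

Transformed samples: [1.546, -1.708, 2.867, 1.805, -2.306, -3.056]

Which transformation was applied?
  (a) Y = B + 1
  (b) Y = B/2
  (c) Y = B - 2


Checking option (a) Y = B + 1:
  B = 0.546 -> Y = 1.546 ✓
  B = -2.708 -> Y = -1.708 ✓
  B = 1.867 -> Y = 2.867 ✓
All samples match this transformation.

(a) B + 1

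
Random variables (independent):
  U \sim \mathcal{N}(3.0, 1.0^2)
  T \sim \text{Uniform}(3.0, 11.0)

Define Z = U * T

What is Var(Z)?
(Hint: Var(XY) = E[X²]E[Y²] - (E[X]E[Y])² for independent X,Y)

Var(XY) = E[X²]E[Y²] - (E[X]E[Y])²
E[U] = 3, Var(U) = 1
E[T] = 7, Var(T) = 5.3333333
E[U²] = 1 + 3² = 10
E[T²] = 5.3333333 + 7² = 54.333333
Var(Z) = 10*54.333333 - (3*7)²
= 543.33333 - 441 = 102.33333

102.33333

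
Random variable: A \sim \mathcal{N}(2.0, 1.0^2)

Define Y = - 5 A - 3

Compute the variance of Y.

For Y = aA + b: Var(Y) = a² * Var(A)
Var(A) = 1.0^2 = 1
Var(Y) = (-5)² * 1 = 25 * 1 = 25

25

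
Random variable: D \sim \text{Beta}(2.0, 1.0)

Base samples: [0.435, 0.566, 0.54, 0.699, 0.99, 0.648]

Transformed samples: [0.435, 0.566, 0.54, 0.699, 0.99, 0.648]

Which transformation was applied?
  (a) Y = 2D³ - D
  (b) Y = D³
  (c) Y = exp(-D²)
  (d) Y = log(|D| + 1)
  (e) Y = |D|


Checking option (e) Y = |D|:
  D = 0.435 -> Y = 0.435 ✓
  D = 0.566 -> Y = 0.566 ✓
  D = 0.54 -> Y = 0.54 ✓
All samples match this transformation.

(e) |D|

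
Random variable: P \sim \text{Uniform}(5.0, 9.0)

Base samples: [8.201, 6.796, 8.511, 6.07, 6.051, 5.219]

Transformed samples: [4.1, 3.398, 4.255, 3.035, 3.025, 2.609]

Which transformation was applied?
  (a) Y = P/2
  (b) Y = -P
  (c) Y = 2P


Checking option (a) Y = P/2:
  P = 8.201 -> Y = 4.1 ✓
  P = 6.796 -> Y = 3.398 ✓
  P = 8.511 -> Y = 4.255 ✓
All samples match this transformation.

(a) P/2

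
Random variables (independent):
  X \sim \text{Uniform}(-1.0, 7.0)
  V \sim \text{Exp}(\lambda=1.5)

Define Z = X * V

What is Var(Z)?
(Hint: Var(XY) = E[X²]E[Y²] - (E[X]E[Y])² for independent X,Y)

Var(XY) = E[X²]E[Y²] - (E[X]E[Y])²
E[X] = 3, Var(X) = 5.3333333
E[V] = 0.66666667, Var(V) = 0.44444444
E[X²] = 5.3333333 + 3² = 14.333333
E[V²] = 0.44444444 + 0.66666667² = 0.88888889
Var(Z) = 14.333333*0.88888889 - (3*0.66666667)²
= 12.740741 - 4 = 8.7407407

8.7407407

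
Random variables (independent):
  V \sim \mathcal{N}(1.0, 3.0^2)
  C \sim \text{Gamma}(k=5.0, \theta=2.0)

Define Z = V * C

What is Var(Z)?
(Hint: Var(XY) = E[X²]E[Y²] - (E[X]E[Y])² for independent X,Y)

Var(XY) = E[X²]E[Y²] - (E[X]E[Y])²
E[V] = 1, Var(V) = 9
E[C] = 10, Var(C) = 20
E[V²] = 9 + 1² = 10
E[C²] = 20 + 10² = 120
Var(Z) = 10*120 - (1*10)²
= 1200 - 100 = 1100

1100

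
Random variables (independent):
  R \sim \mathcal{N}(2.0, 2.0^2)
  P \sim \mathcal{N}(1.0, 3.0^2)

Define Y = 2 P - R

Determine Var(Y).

For independent RVs: Var(aX + bY) = a²Var(X) + b²Var(Y)
Var(R) = 4
Var(P) = 9
Var(Y) = (-1)²*4 + 2²*9
= 1*4 + 4*9 = 40

40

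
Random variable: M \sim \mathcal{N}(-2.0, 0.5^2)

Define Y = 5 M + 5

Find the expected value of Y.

For Y = 5M + 5:
E[Y] = 5 * E[M] + 5
E[M] = -2.0 = -2
E[Y] = 5 * (-2) + 5 = -5

-5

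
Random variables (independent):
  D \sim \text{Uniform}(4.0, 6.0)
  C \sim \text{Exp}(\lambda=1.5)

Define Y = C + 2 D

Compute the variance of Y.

For independent RVs: Var(aX + bY) = a²Var(X) + b²Var(Y)
Var(D) = 0.33333333
Var(C) = 0.44444444
Var(Y) = 2²*0.33333333 + 1²*0.44444444
= 4*0.33333333 + 1*0.44444444 = 1.7777778

1.7777778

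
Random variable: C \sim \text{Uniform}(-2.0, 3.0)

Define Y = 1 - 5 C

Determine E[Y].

For Y = -5C + 1:
E[Y] = -5 * E[C] + 1
E[C] = (-2 + 3)/2 = 0.5
E[Y] = -5 * 0.5 + 1 = -1.5

-1.5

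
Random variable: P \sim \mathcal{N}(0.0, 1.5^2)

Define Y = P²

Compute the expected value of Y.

Using E[X²] = Var(X) + (E[X])²:
E[P] = 0
Var(P) = 1.5^2 = 2.25
E[P²] = 2.25 + 0² = 2.25 + 0 = 2.25

2.25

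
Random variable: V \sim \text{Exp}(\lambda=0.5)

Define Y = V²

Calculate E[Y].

E[V²] = Var(V) + (E[V])² = 4 + 4 = 8

8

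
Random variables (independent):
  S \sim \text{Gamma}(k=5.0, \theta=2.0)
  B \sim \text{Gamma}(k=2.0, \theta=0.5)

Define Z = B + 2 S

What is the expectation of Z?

E[Z] = 2*E[S] + 1*E[B]
E[S] = 10
E[B] = 1
E[Z] = 2*10 + 1*1 = 21

21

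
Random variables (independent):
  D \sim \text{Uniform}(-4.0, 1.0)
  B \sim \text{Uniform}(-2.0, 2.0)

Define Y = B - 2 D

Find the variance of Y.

For independent RVs: Var(aX + bY) = a²Var(X) + b²Var(Y)
Var(D) = 2.0833333
Var(B) = 1.3333333
Var(Y) = (-2)²*2.0833333 + 1²*1.3333333
= 4*2.0833333 + 1*1.3333333 = 9.6666667

9.6666667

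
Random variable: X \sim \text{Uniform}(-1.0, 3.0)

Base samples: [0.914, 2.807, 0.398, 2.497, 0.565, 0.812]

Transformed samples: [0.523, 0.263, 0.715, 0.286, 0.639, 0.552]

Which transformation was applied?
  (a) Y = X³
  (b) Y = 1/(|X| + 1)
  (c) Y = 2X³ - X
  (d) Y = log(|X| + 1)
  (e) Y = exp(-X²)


Checking option (b) Y = 1/(|X| + 1):
  X = 0.914 -> Y = 0.523 ✓
  X = 2.807 -> Y = 0.263 ✓
  X = 0.398 -> Y = 0.715 ✓
All samples match this transformation.

(b) 1/(|X| + 1)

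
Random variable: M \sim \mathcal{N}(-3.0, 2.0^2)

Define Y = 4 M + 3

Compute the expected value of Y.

For Y = 4M + 3:
E[Y] = 4 * E[M] + 3
E[M] = -3.0 = -3
E[Y] = 4 * (-3) + 3 = -9

-9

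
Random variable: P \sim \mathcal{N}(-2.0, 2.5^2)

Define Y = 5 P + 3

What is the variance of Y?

For Y = aP + b: Var(Y) = a² * Var(P)
Var(P) = 2.5^2 = 6.25
Var(Y) = 5² * 6.25 = 25 * 6.25 = 156.25

156.25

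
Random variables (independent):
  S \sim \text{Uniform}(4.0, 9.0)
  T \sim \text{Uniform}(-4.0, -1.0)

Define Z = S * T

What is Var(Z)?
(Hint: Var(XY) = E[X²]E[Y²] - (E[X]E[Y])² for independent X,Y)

Var(XY) = E[X²]E[Y²] - (E[X]E[Y])²
E[S] = 6.5, Var(S) = 2.0833333
E[T] = -2.5, Var(T) = 0.75
E[S²] = 2.0833333 + 6.5² = 44.333333
E[T²] = 0.75 + (-2.5)² = 7
Var(Z) = 44.333333*7 - (6.5*(-2.5))²
= 310.33333 - 264.0625 = 46.270833

46.270833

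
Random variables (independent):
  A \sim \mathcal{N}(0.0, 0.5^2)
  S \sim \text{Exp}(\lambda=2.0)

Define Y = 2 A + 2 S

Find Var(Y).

For independent RVs: Var(aX + bY) = a²Var(X) + b²Var(Y)
Var(A) = 0.25
Var(S) = 0.25
Var(Y) = 2²*0.25 + 2²*0.25
= 4*0.25 + 4*0.25 = 2

2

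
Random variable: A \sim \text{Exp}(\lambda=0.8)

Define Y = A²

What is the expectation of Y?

Using E[X²] = Var(X) + (E[X])²:
E[A] = 1.25
Var(A) = 1/0.8^2 = 1.5625
E[A²] = 1.5625 + 1.25² = 1.5625 + 1.5625 = 3.125

3.125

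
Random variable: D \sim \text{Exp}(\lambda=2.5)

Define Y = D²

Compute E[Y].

Using E[X²] = Var(X) + (E[X])²:
E[D] = 0.4
Var(D) = 1/2.5^2 = 0.16
E[D²] = 0.16 + 0.4² = 0.16 + 0.16 = 0.32

0.32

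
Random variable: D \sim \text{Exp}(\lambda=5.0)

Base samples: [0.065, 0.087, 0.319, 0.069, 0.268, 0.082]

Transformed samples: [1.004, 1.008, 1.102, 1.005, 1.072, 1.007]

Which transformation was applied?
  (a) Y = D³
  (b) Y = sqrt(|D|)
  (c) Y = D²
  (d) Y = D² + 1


Checking option (d) Y = D² + 1:
  D = 0.065 -> Y = 1.004 ✓
  D = 0.087 -> Y = 1.008 ✓
  D = 0.319 -> Y = 1.102 ✓
All samples match this transformation.

(d) D² + 1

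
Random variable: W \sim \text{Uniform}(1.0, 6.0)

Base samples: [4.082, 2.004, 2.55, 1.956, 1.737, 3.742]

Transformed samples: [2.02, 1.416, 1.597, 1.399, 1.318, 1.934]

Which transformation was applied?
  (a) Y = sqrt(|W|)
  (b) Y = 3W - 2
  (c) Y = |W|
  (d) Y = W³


Checking option (a) Y = sqrt(|W|):
  W = 4.082 -> Y = 2.02 ✓
  W = 2.004 -> Y = 1.416 ✓
  W = 2.55 -> Y = 1.597 ✓
All samples match this transformation.

(a) sqrt(|W|)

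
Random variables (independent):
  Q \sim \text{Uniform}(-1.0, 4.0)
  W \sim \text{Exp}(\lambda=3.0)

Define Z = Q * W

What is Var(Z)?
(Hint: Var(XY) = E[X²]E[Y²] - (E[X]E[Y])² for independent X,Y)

Var(XY) = E[X²]E[Y²] - (E[X]E[Y])²
E[Q] = 1.5, Var(Q) = 2.0833333
E[W] = 0.33333333, Var(W) = 0.11111111
E[Q²] = 2.0833333 + 1.5² = 4.3333333
E[W²] = 0.11111111 + 0.33333333² = 0.22222222
Var(Z) = 4.3333333*0.22222222 - (1.5*0.33333333)²
= 0.96296296 - 0.25 = 0.71296296

0.71296296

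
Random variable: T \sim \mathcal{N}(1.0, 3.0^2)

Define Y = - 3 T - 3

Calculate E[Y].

For Y = -3T - 3:
E[Y] = -3 * E[T] - 3
E[T] = 1.0 = 1
E[Y] = -3 * 1 - 3 = -6

-6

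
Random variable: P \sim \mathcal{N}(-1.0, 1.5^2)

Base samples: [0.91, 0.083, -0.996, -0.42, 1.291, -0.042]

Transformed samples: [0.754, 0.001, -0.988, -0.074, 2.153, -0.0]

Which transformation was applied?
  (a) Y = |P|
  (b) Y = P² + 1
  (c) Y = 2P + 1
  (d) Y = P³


Checking option (d) Y = P³:
  P = 0.91 -> Y = 0.754 ✓
  P = 0.083 -> Y = 0.001 ✓
  P = -0.996 -> Y = -0.988 ✓
All samples match this transformation.

(d) P³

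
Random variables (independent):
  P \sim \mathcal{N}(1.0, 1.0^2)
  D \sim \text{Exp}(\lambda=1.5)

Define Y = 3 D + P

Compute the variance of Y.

For independent RVs: Var(aX + bY) = a²Var(X) + b²Var(Y)
Var(P) = 1
Var(D) = 0.44444444
Var(Y) = 1²*1 + 3²*0.44444444
= 1*1 + 9*0.44444444 = 5

5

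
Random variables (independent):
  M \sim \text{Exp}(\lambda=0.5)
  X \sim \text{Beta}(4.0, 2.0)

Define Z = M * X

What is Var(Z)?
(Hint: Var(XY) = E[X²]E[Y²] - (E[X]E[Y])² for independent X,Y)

Var(XY) = E[X²]E[Y²] - (E[X]E[Y])²
E[M] = 2, Var(M) = 4
E[X] = 0.66666667, Var(X) = 0.031746032
E[M²] = 4 + 2² = 8
E[X²] = 0.031746032 + 0.66666667² = 0.47619048
Var(Z) = 8*0.47619048 - (2*0.66666667)²
= 3.8095238 - 1.7777778 = 2.031746

2.031746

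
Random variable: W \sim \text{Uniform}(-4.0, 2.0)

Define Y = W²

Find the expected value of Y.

Using E[X²] = Var(X) + (E[X])²:
E[W] = -1
Var(W) = (2 + 4)^2/12 = 3
E[W²] = 3 + (-1)² = 3 + 1 = 4

4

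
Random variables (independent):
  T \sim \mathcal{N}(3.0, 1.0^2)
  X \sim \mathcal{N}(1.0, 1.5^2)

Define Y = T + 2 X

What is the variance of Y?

For independent RVs: Var(aX + bY) = a²Var(X) + b²Var(Y)
Var(T) = 1
Var(X) = 2.25
Var(Y) = 1²*1 + 2²*2.25
= 1*1 + 4*2.25 = 10

10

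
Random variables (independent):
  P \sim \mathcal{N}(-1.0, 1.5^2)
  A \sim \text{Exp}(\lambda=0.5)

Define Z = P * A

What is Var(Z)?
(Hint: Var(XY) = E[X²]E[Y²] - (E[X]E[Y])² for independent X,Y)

Var(XY) = E[X²]E[Y²] - (E[X]E[Y])²
E[P] = -1, Var(P) = 2.25
E[A] = 2, Var(A) = 4
E[P²] = 2.25 + (-1)² = 3.25
E[A²] = 4 + 2² = 8
Var(Z) = 3.25*8 - (-1*2)²
= 26 - 4 = 22

22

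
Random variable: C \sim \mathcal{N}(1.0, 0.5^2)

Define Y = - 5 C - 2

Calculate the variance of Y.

For Y = aC + b: Var(Y) = a² * Var(C)
Var(C) = 0.5^2 = 0.25
Var(Y) = (-5)² * 0.25 = 25 * 0.25 = 6.25

6.25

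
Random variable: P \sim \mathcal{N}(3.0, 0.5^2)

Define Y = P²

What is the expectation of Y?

Using E[X²] = Var(X) + (E[X])²:
E[P] = 3
Var(P) = 0.5^2 = 0.25
E[P²] = 0.25 + 3² = 0.25 + 9 = 9.25

9.25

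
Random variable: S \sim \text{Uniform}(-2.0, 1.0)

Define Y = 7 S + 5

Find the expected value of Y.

For Y = 7S + 5:
E[Y] = 7 * E[S] + 5
E[S] = (-2 + 1)/2 = -0.5
E[Y] = 7 * (-0.5) + 5 = 1.5

1.5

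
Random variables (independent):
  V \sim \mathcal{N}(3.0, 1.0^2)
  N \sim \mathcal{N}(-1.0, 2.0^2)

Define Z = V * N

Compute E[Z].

For independent RVs: E[XY] = E[X]*E[Y]
E[V] = 3
E[N] = -1
E[Z] = 3 * (-1) = -3

-3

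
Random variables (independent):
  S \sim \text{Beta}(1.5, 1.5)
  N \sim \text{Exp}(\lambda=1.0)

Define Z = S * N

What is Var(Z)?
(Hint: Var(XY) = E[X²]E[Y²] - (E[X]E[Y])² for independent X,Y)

Var(XY) = E[X²]E[Y²] - (E[X]E[Y])²
E[S] = 0.5, Var(S) = 0.0625
E[N] = 1, Var(N) = 1
E[S²] = 0.0625 + 0.5² = 0.3125
E[N²] = 1 + 1² = 2
Var(Z) = 0.3125*2 - (0.5*1)²
= 0.625 - 0.25 = 0.375

0.375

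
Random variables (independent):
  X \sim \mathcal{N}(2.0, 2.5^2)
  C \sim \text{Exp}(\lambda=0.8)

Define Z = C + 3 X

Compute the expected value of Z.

E[Z] = 3*E[X] + 1*E[C]
E[X] = 2
E[C] = 1.25
E[Z] = 3*2 + 1*1.25 = 7.25

7.25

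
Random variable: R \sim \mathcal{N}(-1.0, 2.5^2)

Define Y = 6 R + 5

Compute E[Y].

For Y = 6R + 5:
E[Y] = 6 * E[R] + 5
E[R] = -1.0 = -1
E[Y] = 6 * (-1) + 5 = -1

-1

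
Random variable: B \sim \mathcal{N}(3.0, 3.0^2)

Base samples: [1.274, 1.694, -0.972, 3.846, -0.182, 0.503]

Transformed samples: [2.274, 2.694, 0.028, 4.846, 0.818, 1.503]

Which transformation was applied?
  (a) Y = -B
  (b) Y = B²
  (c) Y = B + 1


Checking option (c) Y = B + 1:
  B = 1.274 -> Y = 2.274 ✓
  B = 1.694 -> Y = 2.694 ✓
  B = -0.972 -> Y = 0.028 ✓
All samples match this transformation.

(c) B + 1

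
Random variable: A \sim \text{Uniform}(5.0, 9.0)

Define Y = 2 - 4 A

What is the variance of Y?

For Y = aA + b: Var(Y) = a² * Var(A)
Var(A) = (9 - 5)^2/12 = 1.3333333
Var(Y) = (-4)² * 1.3333333 = 16 * 1.3333333 = 21.333333

21.333333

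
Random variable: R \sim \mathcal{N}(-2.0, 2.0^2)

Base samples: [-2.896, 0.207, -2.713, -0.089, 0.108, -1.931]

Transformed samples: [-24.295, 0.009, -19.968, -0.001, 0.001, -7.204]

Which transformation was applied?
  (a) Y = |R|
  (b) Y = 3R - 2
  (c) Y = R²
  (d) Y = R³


Checking option (d) Y = R³:
  R = -2.896 -> Y = -24.295 ✓
  R = 0.207 -> Y = 0.009 ✓
  R = -2.713 -> Y = -19.968 ✓
All samples match this transformation.

(d) R³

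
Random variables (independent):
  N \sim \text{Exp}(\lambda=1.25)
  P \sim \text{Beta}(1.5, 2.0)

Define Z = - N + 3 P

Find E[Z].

E[Z] = -1*E[N] + 3*E[P]
E[N] = 0.8
E[P] = 0.42857143
E[Z] = -1*0.8 + 3*0.42857143 = 0.48571429

0.48571429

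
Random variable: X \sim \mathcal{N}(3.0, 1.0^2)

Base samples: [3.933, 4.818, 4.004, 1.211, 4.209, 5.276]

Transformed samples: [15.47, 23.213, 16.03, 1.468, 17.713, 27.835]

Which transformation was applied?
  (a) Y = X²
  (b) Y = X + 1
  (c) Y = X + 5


Checking option (a) Y = X²:
  X = 3.933 -> Y = 15.47 ✓
  X = 4.818 -> Y = 23.213 ✓
  X = 4.004 -> Y = 16.03 ✓
All samples match this transformation.

(a) X²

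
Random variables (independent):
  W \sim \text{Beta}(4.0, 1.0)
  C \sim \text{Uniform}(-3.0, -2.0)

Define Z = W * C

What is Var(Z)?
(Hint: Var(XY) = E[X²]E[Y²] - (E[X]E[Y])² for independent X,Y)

Var(XY) = E[X²]E[Y²] - (E[X]E[Y])²
E[W] = 0.8, Var(W) = 0.026666667
E[C] = -2.5, Var(C) = 0.083333333
E[W²] = 0.026666667 + 0.8² = 0.66666667
E[C²] = 0.083333333 + (-2.5)² = 6.3333333
Var(Z) = 0.66666667*6.3333333 - (0.8*(-2.5))²
= 4.2222222 - 4 = 0.22222222

0.22222222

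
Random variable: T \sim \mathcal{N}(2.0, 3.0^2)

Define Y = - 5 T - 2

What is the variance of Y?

For Y = aT + b: Var(Y) = a² * Var(T)
Var(T) = 3.0^2 = 9
Var(Y) = (-5)² * 9 = 25 * 9 = 225

225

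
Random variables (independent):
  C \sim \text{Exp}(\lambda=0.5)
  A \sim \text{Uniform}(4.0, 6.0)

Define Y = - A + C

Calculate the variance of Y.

For independent RVs: Var(aX + bY) = a²Var(X) + b²Var(Y)
Var(C) = 4
Var(A) = 0.33333333
Var(Y) = 1²*4 + (-1)²*0.33333333
= 1*4 + 1*0.33333333 = 4.3333333

4.3333333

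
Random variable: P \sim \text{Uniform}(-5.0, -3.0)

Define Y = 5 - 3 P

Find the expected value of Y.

For Y = -3P + 5:
E[Y] = -3 * E[P] + 5
E[P] = (-5 - 3)/2 = -4
E[Y] = -3 * (-4) + 5 = 17

17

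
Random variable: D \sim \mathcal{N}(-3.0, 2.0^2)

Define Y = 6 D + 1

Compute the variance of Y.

For Y = aD + b: Var(Y) = a² * Var(D)
Var(D) = 2.0^2 = 4
Var(Y) = 6² * 4 = 36 * 4 = 144

144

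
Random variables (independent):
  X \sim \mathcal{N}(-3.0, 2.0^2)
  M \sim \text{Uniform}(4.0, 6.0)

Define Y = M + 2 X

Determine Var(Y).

For independent RVs: Var(aX + bY) = a²Var(X) + b²Var(Y)
Var(X) = 4
Var(M) = 0.33333333
Var(Y) = 2²*4 + 1²*0.33333333
= 4*4 + 1*0.33333333 = 16.333333

16.333333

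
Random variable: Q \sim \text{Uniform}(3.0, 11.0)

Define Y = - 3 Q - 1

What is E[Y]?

For Y = -3Q - 1:
E[Y] = -3 * E[Q] - 1
E[Q] = (3 + 11)/2 = 7
E[Y] = -3 * 7 - 1 = -22

-22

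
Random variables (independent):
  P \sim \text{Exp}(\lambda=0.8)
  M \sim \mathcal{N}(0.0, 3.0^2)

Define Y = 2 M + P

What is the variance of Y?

For independent RVs: Var(aX + bY) = a²Var(X) + b²Var(Y)
Var(P) = 1.5625
Var(M) = 9
Var(Y) = 1²*1.5625 + 2²*9
= 1*1.5625 + 4*9 = 37.5625

37.5625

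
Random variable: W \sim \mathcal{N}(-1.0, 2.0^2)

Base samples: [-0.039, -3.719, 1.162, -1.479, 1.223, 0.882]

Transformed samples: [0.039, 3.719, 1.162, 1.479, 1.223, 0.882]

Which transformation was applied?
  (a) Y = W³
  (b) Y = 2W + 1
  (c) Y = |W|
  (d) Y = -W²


Checking option (c) Y = |W|:
  W = -0.039 -> Y = 0.039 ✓
  W = -3.719 -> Y = 3.719 ✓
  W = 1.162 -> Y = 1.162 ✓
All samples match this transformation.

(c) |W|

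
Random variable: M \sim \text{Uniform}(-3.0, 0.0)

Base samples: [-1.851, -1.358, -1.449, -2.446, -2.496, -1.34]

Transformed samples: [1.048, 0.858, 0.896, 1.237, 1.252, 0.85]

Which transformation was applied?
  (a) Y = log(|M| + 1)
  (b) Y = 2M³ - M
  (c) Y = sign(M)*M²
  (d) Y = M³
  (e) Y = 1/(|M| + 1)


Checking option (a) Y = log(|M| + 1):
  M = -1.851 -> Y = 1.048 ✓
  M = -1.358 -> Y = 0.858 ✓
  M = -1.449 -> Y = 0.896 ✓
All samples match this transformation.

(a) log(|M| + 1)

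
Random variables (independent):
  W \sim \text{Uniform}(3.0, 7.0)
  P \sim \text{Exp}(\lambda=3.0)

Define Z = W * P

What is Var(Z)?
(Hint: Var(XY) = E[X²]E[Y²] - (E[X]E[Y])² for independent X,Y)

Var(XY) = E[X²]E[Y²] - (E[X]E[Y])²
E[W] = 5, Var(W) = 1.3333333
E[P] = 0.33333333, Var(P) = 0.11111111
E[W²] = 1.3333333 + 5² = 26.333333
E[P²] = 0.11111111 + 0.33333333² = 0.22222222
Var(Z) = 26.333333*0.22222222 - (5*0.33333333)²
= 5.8518519 - 2.7777778 = 3.0740741

3.0740741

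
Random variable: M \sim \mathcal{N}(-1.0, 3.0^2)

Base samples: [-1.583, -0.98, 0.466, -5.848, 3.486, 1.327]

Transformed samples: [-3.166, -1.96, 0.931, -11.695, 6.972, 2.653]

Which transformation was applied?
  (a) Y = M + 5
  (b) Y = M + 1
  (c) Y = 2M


Checking option (c) Y = 2M:
  M = -1.583 -> Y = -3.166 ✓
  M = -0.98 -> Y = -1.96 ✓
  M = 0.466 -> Y = 0.931 ✓
All samples match this transformation.

(c) 2M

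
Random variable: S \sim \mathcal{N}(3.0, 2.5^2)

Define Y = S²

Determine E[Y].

E[S²] = Var(S) + (E[S])² = 6.25 + 9 = 15.25

15.25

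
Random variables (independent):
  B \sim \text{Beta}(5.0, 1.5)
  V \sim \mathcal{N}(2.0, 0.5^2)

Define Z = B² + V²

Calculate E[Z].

E[Z] = E[B²] + E[V²]
E[B²] = Var(B) + E[B]² = 0.023668639 + 0.59171598 = 0.61538462
E[V²] = Var(V) + E[V]² = 0.25 + 4 = 4.25
E[Z] = 0.61538462 + 4.25 = 4.8653846

4.8653846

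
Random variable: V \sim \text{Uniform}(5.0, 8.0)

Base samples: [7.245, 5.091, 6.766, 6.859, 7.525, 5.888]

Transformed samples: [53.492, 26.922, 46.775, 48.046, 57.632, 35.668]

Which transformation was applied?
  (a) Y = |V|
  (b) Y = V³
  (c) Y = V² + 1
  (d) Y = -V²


Checking option (c) Y = V² + 1:
  V = 7.245 -> Y = 53.492 ✓
  V = 5.091 -> Y = 26.922 ✓
  V = 6.766 -> Y = 46.775 ✓
All samples match this transformation.

(c) V² + 1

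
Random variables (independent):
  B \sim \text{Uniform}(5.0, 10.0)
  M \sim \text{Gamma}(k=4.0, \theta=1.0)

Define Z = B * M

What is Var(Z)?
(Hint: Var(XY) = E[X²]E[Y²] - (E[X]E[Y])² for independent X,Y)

Var(XY) = E[X²]E[Y²] - (E[X]E[Y])²
E[B] = 7.5, Var(B) = 2.0833333
E[M] = 4, Var(M) = 4
E[B²] = 2.0833333 + 7.5² = 58.333333
E[M²] = 4 + 4² = 20
Var(Z) = 58.333333*20 - (7.5*4)²
= 1166.6667 - 900 = 266.66667

266.66667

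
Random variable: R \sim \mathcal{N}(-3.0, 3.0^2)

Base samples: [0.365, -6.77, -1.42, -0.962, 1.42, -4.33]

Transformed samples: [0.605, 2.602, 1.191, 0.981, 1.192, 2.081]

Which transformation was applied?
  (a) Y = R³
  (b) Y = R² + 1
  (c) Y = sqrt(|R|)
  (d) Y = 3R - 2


Checking option (c) Y = sqrt(|R|):
  R = 0.365 -> Y = 0.605 ✓
  R = -6.77 -> Y = 2.602 ✓
  R = -1.42 -> Y = 1.191 ✓
All samples match this transformation.

(c) sqrt(|R|)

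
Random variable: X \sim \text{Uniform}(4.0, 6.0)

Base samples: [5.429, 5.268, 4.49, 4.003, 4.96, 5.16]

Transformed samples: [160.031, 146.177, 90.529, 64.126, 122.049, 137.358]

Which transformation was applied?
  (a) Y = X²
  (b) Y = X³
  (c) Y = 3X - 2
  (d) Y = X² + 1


Checking option (b) Y = X³:
  X = 5.429 -> Y = 160.031 ✓
  X = 5.268 -> Y = 146.177 ✓
  X = 4.49 -> Y = 90.529 ✓
All samples match this transformation.

(b) X³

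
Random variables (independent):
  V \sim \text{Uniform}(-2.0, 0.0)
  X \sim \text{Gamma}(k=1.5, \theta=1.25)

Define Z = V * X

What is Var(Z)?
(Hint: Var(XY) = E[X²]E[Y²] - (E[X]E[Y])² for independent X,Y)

Var(XY) = E[X²]E[Y²] - (E[X]E[Y])²
E[V] = -1, Var(V) = 0.33333333
E[X] = 1.875, Var(X) = 2.34375
E[V²] = 0.33333333 + (-1)² = 1.3333333
E[X²] = 2.34375 + 1.875² = 5.859375
Var(Z) = 1.3333333*5.859375 - (-1*1.875)²
= 7.8125 - 3.515625 = 4.296875

4.296875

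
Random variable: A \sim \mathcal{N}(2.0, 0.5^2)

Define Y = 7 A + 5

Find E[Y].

For Y = 7A + 5:
E[Y] = 7 * E[A] + 5
E[A] = 2.0 = 2
E[Y] = 7 * 2 + 5 = 19

19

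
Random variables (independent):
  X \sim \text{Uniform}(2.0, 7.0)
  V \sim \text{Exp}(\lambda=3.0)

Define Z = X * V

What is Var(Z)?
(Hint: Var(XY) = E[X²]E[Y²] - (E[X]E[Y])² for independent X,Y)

Var(XY) = E[X²]E[Y²] - (E[X]E[Y])²
E[X] = 4.5, Var(X) = 2.0833333
E[V] = 0.33333333, Var(V) = 0.11111111
E[X²] = 2.0833333 + 4.5² = 22.333333
E[V²] = 0.11111111 + 0.33333333² = 0.22222222
Var(Z) = 22.333333*0.22222222 - (4.5*0.33333333)²
= 4.962963 - 2.25 = 2.712963

2.712963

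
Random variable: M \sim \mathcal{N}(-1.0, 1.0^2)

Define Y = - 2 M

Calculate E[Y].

For Y = -2M:
E[Y] = -2 * E[M]
E[M] = -1.0 = -1
E[Y] = -2 * (-1) = 2

2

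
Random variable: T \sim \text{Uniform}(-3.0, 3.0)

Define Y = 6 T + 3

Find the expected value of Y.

For Y = 6T + 3:
E[Y] = 6 * E[T] + 3
E[T] = (-3 + 3)/2 = 0
E[Y] = 6 * 0 + 3 = 3

3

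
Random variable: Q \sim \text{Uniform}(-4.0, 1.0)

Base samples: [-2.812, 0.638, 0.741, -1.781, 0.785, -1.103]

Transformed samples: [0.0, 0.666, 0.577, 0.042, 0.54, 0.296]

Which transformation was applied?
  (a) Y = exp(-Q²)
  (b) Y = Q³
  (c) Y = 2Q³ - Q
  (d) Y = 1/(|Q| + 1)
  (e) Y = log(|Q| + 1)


Checking option (a) Y = exp(-Q²):
  Q = -2.812 -> Y = 0.0 ✓
  Q = 0.638 -> Y = 0.666 ✓
  Q = 0.741 -> Y = 0.577 ✓
All samples match this transformation.

(a) exp(-Q²)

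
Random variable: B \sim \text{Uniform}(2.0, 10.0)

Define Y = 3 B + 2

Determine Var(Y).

For Y = aB + b: Var(Y) = a² * Var(B)
Var(B) = (10 - 2)^2/12 = 5.3333333
Var(Y) = 3² * 5.3333333 = 9 * 5.3333333 = 48

48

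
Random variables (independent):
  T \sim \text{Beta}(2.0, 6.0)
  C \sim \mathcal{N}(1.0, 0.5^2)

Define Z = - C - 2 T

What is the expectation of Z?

E[Z] = -2*E[T] - 1*E[C]
E[T] = 0.25
E[C] = 1
E[Z] = -2*0.25 - 1*1 = -1.5

-1.5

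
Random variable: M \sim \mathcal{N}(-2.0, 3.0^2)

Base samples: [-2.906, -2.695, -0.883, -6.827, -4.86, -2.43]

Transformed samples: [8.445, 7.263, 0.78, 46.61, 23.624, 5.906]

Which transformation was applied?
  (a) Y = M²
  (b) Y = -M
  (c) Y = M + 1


Checking option (a) Y = M²:
  M = -2.906 -> Y = 8.445 ✓
  M = -2.695 -> Y = 7.263 ✓
  M = -0.883 -> Y = 0.78 ✓
All samples match this transformation.

(a) M²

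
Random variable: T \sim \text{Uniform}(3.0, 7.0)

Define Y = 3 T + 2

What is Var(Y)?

For Y = aT + b: Var(Y) = a² * Var(T)
Var(T) = (7 - 3)^2/12 = 1.3333333
Var(Y) = 3² * 1.3333333 = 9 * 1.3333333 = 12

12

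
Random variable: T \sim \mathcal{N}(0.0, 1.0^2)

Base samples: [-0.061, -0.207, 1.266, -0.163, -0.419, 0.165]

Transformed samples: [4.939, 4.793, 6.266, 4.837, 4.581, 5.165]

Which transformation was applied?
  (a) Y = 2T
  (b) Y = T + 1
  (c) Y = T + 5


Checking option (c) Y = T + 5:
  T = -0.061 -> Y = 4.939 ✓
  T = -0.207 -> Y = 4.793 ✓
  T = 1.266 -> Y = 6.266 ✓
All samples match this transformation.

(c) T + 5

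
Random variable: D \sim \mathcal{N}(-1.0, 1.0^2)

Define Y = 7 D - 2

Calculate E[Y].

For Y = 7D - 2:
E[Y] = 7 * E[D] - 2
E[D] = -1.0 = -1
E[Y] = 7 * (-1) - 2 = -9

-9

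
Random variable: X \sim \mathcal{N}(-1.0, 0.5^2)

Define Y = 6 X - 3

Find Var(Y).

For Y = aX + b: Var(Y) = a² * Var(X)
Var(X) = 0.5^2 = 0.25
Var(Y) = 6² * 0.25 = 36 * 0.25 = 9

9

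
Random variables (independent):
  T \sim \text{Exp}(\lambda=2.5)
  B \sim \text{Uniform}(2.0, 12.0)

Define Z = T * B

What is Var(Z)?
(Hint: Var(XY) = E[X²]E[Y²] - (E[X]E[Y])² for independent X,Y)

Var(XY) = E[X²]E[Y²] - (E[X]E[Y])²
E[T] = 0.4, Var(T) = 0.16
E[B] = 7, Var(B) = 8.3333333
E[T²] = 0.16 + 0.4² = 0.32
E[B²] = 8.3333333 + 7² = 57.333333
Var(Z) = 0.32*57.333333 - (0.4*7)²
= 18.346667 - 7.84 = 10.506667

10.506667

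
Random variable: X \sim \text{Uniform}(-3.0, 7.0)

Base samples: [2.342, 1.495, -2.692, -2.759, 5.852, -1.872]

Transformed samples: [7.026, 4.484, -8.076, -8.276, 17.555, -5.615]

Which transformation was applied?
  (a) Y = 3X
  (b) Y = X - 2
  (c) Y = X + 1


Checking option (a) Y = 3X:
  X = 2.342 -> Y = 7.026 ✓
  X = 1.495 -> Y = 4.484 ✓
  X = -2.692 -> Y = -8.076 ✓
All samples match this transformation.

(a) 3X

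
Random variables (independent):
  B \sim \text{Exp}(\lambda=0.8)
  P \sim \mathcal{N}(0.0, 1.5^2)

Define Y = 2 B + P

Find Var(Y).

For independent RVs: Var(aX + bY) = a²Var(X) + b²Var(Y)
Var(B) = 1.5625
Var(P) = 2.25
Var(Y) = 2²*1.5625 + 1²*2.25
= 4*1.5625 + 1*2.25 = 8.5

8.5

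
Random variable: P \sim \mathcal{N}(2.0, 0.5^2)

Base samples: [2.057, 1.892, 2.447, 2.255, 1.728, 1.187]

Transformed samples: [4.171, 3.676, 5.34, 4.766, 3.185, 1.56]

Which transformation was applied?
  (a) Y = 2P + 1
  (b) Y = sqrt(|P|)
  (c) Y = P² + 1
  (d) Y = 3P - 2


Checking option (d) Y = 3P - 2:
  P = 2.057 -> Y = 4.171 ✓
  P = 1.892 -> Y = 3.676 ✓
  P = 2.447 -> Y = 5.34 ✓
All samples match this transformation.

(d) 3P - 2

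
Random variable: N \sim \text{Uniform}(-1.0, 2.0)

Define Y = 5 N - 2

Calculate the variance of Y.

For Y = aN + b: Var(Y) = a² * Var(N)
Var(N) = (2 + 1)^2/12 = 0.75
Var(Y) = 5² * 0.75 = 25 * 0.75 = 18.75

18.75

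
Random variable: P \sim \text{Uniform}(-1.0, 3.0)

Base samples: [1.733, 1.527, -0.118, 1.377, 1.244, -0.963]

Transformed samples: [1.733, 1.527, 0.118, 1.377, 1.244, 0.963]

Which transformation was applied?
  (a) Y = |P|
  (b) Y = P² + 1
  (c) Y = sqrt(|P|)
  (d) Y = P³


Checking option (a) Y = |P|:
  P = 1.733 -> Y = 1.733 ✓
  P = 1.527 -> Y = 1.527 ✓
  P = -0.118 -> Y = 0.118 ✓
All samples match this transformation.

(a) |P|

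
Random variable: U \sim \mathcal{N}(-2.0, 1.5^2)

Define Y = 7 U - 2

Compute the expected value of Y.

For Y = 7U - 2:
E[Y] = 7 * E[U] - 2
E[U] = -2.0 = -2
E[Y] = 7 * (-2) - 2 = -16

-16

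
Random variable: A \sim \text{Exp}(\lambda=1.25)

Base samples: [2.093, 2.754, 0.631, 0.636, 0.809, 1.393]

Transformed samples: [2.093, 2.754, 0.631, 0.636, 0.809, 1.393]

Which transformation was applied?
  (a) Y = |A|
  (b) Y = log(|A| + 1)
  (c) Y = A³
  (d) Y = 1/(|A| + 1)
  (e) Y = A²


Checking option (a) Y = |A|:
  A = 2.093 -> Y = 2.093 ✓
  A = 2.754 -> Y = 2.754 ✓
  A = 0.631 -> Y = 0.631 ✓
All samples match this transformation.

(a) |A|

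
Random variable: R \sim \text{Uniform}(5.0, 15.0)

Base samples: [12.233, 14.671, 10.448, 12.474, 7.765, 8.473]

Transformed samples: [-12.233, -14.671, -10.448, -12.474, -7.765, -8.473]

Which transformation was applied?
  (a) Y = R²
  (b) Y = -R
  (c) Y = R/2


Checking option (b) Y = -R:
  R = 12.233 -> Y = -12.233 ✓
  R = 14.671 -> Y = -14.671 ✓
  R = 10.448 -> Y = -10.448 ✓
All samples match this transformation.

(b) -R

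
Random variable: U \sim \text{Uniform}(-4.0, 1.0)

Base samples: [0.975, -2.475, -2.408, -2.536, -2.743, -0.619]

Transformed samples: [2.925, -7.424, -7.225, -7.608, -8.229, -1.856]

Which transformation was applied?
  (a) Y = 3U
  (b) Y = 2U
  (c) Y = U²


Checking option (a) Y = 3U:
  U = 0.975 -> Y = 2.925 ✓
  U = -2.475 -> Y = -7.424 ✓
  U = -2.408 -> Y = -7.225 ✓
All samples match this transformation.

(a) 3U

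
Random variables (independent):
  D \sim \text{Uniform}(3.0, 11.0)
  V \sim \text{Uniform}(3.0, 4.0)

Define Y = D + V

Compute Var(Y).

For independent RVs: Var(aX + bY) = a²Var(X) + b²Var(Y)
Var(D) = 5.3333333
Var(V) = 0.083333333
Var(Y) = 1²*5.3333333 + 1²*0.083333333
= 1*5.3333333 + 1*0.083333333 = 5.4166667

5.4166667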